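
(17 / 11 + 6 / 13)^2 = 82369 / 20449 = 4.03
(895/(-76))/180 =-0.07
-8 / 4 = -2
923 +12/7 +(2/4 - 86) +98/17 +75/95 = 3824565/4522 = 845.77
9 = 9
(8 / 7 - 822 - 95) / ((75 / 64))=-781.53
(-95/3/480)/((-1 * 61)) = 19/17568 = 0.00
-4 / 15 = -0.27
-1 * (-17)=17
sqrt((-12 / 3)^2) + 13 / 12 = 61 / 12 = 5.08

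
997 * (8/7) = 7976/7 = 1139.43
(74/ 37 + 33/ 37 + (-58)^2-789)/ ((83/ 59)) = 5627538/ 3071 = 1832.48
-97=-97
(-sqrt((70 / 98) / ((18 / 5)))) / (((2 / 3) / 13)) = -65 * sqrt(14) / 28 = -8.69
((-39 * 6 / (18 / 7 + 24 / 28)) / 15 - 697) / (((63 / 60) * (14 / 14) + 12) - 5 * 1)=-14031 / 161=-87.15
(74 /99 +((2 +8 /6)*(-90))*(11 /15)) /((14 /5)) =-54265 /693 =-78.30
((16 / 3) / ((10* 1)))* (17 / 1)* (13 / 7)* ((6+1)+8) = 1768 / 7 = 252.57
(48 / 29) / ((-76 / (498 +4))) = -6024 / 551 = -10.93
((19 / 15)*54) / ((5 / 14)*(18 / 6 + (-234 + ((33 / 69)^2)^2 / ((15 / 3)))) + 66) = -669939354 / 161571575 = -4.15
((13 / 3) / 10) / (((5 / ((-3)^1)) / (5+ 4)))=-2.34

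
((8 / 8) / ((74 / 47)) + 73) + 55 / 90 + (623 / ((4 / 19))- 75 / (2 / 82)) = -55283 / 1332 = -41.50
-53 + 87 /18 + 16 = -193 /6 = -32.17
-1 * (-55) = 55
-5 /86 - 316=-27181 /86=-316.06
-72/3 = -24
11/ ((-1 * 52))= -11/ 52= -0.21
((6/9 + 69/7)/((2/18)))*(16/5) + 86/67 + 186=1149916/2345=490.37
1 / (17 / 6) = 6 / 17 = 0.35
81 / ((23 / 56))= 4536 / 23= 197.22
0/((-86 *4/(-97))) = 0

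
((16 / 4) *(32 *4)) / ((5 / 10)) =1024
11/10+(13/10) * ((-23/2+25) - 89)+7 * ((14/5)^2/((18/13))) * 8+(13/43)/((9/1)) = 8516633/38700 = 220.07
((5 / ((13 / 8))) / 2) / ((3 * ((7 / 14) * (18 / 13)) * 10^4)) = 1 / 13500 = 0.00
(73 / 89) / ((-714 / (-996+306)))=8395 / 10591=0.79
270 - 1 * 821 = -551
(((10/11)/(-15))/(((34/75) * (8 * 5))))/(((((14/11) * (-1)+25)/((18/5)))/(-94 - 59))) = 9/116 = 0.08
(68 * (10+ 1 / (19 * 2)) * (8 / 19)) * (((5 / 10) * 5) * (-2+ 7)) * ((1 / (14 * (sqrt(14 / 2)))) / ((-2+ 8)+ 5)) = 647700 * sqrt(7) / 194579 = 8.81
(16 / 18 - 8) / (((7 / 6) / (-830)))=106240 / 21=5059.05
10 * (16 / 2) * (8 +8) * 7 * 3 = 26880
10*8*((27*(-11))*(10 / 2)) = -118800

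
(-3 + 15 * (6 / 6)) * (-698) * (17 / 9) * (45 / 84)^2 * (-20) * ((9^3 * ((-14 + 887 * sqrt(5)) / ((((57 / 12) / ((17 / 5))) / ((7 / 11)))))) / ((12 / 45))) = 222700516724.36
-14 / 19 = -0.74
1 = 1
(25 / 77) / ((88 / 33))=75 / 616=0.12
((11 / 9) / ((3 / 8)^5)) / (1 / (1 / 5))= 360448 / 10935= 32.96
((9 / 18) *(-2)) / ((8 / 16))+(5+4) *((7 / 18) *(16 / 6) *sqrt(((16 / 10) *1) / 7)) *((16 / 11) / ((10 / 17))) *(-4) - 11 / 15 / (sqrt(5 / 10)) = -4352 *sqrt(70) / 825 - 2 - 11 *sqrt(2) / 15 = -47.17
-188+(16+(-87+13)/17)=-2998/17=-176.35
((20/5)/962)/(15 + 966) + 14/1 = 6606056/471861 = 14.00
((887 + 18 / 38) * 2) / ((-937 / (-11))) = 370964 / 17803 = 20.84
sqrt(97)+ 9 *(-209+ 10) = -1791+ sqrt(97) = -1781.15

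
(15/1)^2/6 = 75/2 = 37.50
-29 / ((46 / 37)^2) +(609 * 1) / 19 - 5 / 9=12.73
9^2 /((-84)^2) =9 /784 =0.01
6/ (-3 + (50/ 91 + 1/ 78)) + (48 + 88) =177740/ 1331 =133.54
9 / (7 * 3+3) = 3 / 8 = 0.38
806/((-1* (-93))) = 26/3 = 8.67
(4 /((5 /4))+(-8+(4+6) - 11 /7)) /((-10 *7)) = -127 /2450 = -0.05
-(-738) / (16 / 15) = 5535 / 8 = 691.88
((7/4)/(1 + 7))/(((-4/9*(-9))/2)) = 7/64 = 0.11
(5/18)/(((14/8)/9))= 10/7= 1.43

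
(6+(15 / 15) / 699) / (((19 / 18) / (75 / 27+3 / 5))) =13424 / 699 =19.20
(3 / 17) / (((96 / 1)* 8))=0.00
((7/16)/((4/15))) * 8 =105/8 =13.12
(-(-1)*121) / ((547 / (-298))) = -36058 / 547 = -65.92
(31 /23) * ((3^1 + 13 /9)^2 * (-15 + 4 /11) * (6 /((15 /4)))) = -555520 /891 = -623.48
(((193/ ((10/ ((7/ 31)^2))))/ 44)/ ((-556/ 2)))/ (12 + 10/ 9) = -85113/ 13870843360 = -0.00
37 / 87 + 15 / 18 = 1.26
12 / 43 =0.28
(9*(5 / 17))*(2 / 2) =45 / 17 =2.65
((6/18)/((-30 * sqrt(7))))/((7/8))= -0.00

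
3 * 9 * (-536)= -14472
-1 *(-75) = 75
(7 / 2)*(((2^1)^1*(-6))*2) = -84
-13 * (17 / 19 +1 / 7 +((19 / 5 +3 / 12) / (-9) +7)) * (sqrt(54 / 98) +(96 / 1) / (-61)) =6297096 / 40565-787137 * sqrt(3) / 18620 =82.01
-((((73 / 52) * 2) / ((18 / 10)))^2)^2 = -5.92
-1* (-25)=25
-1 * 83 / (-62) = 83 / 62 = 1.34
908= 908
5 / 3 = 1.67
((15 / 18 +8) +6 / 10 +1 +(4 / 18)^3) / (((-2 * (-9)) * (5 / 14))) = 1.62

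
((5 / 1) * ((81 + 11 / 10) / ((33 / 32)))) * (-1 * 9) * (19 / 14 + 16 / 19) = -11526840 / 1463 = -7878.91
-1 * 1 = -1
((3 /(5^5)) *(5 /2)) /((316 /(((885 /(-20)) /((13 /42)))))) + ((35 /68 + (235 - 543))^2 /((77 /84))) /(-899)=-114.73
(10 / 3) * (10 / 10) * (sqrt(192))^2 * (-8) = -5120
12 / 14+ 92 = 650 / 7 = 92.86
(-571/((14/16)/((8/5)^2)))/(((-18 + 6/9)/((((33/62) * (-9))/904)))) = -4070088/7969325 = -0.51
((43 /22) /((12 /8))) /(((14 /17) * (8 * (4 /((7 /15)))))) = 731 /31680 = 0.02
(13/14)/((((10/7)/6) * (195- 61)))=39/1340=0.03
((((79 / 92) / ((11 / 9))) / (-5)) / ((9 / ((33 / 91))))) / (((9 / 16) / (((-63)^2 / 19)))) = -59724 / 28405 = -2.10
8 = 8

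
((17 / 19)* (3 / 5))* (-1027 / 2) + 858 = 582.33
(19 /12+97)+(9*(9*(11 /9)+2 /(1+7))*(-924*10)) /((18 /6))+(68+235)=-3737381 /12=-311448.42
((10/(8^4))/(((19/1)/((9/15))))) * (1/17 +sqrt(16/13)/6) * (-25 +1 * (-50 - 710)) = -785 * sqrt(13)/252928 - 2355/661504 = -0.01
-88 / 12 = -7.33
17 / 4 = 4.25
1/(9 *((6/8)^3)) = 64/243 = 0.26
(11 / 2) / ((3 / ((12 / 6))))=3.67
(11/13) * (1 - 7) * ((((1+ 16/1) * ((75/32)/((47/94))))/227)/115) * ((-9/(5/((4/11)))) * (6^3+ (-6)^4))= 1041012/67873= 15.34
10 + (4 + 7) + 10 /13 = 283 /13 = 21.77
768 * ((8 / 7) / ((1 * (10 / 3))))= 9216 / 35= 263.31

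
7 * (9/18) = 7/2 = 3.50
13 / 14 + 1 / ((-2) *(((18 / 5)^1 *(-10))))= 475 / 504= 0.94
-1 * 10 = -10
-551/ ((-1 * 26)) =551/ 26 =21.19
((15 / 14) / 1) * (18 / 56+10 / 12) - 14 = -5003 / 392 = -12.76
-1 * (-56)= 56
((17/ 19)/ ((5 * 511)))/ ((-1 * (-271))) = 17/ 13155695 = 0.00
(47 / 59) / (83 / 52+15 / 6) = 2444 / 12567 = 0.19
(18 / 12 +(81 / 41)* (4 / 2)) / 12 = 149 / 328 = 0.45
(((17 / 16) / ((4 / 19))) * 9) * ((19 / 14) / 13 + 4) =2171529 / 11648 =186.43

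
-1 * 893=-893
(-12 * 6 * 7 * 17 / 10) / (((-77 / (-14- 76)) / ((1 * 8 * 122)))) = -10751616 / 11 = -977419.64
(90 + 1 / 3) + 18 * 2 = 126.33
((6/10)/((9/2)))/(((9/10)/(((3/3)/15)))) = 4/405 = 0.01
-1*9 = -9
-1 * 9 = -9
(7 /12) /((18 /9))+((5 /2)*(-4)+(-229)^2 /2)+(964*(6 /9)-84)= 642467 /24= 26769.46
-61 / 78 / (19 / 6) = -61 / 247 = -0.25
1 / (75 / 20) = 4 / 15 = 0.27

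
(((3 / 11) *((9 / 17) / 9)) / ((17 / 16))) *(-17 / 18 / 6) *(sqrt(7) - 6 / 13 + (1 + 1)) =-4 *sqrt(7) / 1683 - 80 / 21879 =-0.01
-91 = -91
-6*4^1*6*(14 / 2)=-1008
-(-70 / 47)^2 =-4900 / 2209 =-2.22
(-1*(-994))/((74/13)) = 6461/37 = 174.62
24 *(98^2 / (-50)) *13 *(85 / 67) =-25469808 / 335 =-76029.28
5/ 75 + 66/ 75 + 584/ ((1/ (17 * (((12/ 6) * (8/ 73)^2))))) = 1310783/ 5475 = 239.41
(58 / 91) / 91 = 58 / 8281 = 0.01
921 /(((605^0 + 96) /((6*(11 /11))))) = 5526 /97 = 56.97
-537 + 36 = -501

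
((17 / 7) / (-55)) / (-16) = 17 / 6160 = 0.00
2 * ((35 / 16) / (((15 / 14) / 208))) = 2548 / 3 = 849.33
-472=-472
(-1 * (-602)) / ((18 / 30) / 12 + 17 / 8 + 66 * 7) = 24080 / 18567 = 1.30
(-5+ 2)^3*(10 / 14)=-135 / 7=-19.29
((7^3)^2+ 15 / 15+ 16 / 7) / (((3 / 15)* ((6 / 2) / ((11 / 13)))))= 165919.89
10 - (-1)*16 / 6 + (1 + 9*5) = 176 / 3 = 58.67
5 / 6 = 0.83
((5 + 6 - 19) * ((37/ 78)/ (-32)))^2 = 1369/ 97344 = 0.01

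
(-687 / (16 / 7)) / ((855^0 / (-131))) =629979 / 16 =39373.69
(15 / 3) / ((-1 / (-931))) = 4655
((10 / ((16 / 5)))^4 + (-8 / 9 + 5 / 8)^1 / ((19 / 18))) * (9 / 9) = 389601 / 4096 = 95.12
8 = 8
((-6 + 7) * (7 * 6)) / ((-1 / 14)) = -588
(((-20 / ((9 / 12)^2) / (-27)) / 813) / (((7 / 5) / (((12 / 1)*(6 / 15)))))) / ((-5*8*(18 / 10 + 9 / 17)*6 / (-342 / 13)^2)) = -1963840 / 285648363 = -0.01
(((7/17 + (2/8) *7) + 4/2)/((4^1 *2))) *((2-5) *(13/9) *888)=-136123/68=-2001.81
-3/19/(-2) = 3/38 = 0.08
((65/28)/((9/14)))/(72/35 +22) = 2275/15156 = 0.15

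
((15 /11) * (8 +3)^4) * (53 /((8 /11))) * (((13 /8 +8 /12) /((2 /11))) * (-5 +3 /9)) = -16431228275 /192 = -85579313.93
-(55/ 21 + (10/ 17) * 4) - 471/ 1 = -169922/ 357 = -475.97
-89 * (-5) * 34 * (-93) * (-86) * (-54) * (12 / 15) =-5227620768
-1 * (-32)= 32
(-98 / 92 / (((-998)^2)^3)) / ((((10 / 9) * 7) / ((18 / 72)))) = -63 / 1818030106041246837760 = -0.00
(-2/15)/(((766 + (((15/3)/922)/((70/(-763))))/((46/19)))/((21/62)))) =-593768/10070832515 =-0.00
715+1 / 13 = 9296 / 13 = 715.08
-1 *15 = -15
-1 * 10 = -10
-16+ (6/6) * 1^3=-15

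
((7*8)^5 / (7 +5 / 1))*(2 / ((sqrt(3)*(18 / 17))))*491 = 1149239533568*sqrt(3) / 81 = 24574583484.03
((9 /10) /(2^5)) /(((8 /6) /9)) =243 /1280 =0.19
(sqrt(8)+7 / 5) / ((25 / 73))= 511 / 125+146*sqrt(2) / 25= 12.35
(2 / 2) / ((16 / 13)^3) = 2197 / 4096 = 0.54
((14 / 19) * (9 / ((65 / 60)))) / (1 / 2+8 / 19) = 432 / 65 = 6.65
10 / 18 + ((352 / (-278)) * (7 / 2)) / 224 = 2681 / 5004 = 0.54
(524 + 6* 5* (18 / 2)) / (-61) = -794 / 61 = -13.02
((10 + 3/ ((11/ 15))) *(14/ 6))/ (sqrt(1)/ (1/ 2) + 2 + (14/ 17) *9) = 18445/ 6402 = 2.88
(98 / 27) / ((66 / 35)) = 1715 / 891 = 1.92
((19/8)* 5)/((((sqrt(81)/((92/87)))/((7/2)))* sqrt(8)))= 15295* sqrt(2)/12528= 1.73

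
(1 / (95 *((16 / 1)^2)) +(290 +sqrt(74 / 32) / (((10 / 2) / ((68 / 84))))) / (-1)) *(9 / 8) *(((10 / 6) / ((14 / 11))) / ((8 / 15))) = -3491135505 / 4358144 - 2805 *sqrt(37) / 25088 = -801.74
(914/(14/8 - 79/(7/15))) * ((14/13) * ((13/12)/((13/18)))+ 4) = -1868216/60983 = -30.64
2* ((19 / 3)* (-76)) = -2888 / 3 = -962.67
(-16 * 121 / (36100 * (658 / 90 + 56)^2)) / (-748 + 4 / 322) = 0.00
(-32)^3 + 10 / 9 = -294902 / 9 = -32766.89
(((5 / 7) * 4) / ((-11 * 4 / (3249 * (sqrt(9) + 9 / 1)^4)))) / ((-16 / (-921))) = -19390291920 / 77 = -251821972.99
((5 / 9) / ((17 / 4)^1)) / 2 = 10 / 153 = 0.07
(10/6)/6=5/18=0.28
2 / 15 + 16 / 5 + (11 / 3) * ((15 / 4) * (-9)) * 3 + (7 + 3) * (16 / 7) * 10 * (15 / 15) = -11705 / 84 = -139.35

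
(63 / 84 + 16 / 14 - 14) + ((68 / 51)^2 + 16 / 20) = -12007 / 1260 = -9.53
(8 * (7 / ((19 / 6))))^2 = 112896 / 361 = 312.73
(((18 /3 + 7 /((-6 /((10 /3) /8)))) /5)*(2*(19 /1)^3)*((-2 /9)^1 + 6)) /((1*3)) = 35399299 /1215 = 29135.23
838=838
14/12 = 7/6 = 1.17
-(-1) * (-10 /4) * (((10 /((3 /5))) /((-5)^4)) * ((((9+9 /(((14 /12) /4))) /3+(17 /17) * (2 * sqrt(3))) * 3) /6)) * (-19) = 10.61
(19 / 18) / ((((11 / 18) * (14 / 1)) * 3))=19 / 462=0.04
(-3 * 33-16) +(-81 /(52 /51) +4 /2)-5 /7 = -193.16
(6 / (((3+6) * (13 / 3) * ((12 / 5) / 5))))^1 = 25 / 78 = 0.32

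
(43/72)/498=43/35856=0.00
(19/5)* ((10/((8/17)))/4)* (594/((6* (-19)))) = -1683/16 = -105.19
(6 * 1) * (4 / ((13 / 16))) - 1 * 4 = 332 / 13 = 25.54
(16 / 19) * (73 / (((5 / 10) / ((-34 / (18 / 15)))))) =-3483.51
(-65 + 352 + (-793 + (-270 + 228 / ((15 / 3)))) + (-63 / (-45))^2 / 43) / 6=-121.73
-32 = -32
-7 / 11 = -0.64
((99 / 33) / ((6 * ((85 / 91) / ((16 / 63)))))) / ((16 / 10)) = 13 / 153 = 0.08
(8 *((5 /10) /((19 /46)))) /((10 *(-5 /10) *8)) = -23 /95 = -0.24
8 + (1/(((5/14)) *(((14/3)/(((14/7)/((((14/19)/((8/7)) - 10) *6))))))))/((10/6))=7.99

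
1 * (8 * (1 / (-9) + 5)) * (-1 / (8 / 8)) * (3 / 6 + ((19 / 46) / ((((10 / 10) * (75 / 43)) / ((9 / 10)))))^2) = -1586912822 / 74390625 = -21.33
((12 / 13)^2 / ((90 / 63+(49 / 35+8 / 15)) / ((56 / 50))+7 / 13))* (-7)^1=-592704 / 351793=-1.68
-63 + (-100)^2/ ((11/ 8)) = 79307/ 11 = 7209.73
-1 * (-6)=6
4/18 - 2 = -16/9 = -1.78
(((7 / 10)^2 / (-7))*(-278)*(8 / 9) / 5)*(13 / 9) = 50596 / 10125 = 5.00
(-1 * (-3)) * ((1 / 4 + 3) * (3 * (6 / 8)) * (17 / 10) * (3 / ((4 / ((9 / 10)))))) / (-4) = -161109 / 25600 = -6.29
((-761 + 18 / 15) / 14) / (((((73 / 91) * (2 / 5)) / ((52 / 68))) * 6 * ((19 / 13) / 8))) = -117.99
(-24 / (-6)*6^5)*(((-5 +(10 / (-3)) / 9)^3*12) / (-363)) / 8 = 195112000 / 9801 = 19907.36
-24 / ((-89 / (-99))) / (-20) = 594 / 445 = 1.33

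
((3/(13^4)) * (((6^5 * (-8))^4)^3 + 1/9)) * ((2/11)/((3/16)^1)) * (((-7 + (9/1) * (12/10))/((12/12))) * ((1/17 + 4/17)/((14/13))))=9189057306663055707605271967995324701542660722591838551146800/25882857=355024845466752596423388300000000000000000000000000000.00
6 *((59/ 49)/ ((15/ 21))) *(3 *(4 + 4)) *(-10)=-16992/ 7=-2427.43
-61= -61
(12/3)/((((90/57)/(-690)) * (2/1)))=-874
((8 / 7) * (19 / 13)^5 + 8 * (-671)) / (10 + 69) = -13931896976 / 205325029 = -67.85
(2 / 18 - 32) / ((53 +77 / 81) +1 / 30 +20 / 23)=-594090 / 1021921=-0.58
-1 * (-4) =4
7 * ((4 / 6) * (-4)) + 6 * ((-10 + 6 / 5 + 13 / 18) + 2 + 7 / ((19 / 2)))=-14453 / 285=-50.71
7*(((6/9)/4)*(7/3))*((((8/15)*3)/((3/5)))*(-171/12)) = -931/9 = -103.44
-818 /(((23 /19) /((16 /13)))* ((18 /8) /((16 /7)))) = -15915008 /18837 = -844.88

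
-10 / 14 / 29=-5 / 203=-0.02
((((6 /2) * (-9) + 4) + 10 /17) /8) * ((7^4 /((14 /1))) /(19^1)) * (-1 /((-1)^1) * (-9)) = 1176147 /5168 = 227.58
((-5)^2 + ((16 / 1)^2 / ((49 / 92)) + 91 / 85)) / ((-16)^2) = 263813 / 133280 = 1.98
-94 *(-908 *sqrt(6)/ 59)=85352 *sqrt(6)/ 59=3543.54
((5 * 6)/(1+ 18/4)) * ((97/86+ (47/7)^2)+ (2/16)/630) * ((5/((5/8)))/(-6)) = -6372911/18963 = -336.07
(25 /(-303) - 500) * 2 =-1000.17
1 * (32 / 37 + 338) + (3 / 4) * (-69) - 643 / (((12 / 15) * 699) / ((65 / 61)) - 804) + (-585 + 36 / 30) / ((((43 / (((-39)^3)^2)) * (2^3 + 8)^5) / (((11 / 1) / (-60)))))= 16353706177954620053 / 1892335013068800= 8642.08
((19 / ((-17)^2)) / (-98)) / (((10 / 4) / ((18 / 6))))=-57 / 70805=-0.00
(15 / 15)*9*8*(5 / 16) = 45 / 2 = 22.50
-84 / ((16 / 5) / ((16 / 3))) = -140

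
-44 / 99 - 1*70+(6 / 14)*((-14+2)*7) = -958 / 9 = -106.44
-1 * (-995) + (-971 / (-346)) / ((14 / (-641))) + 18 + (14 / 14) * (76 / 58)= 124436341 / 140476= 885.82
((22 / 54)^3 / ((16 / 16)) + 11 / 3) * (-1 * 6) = -147004 / 6561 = -22.41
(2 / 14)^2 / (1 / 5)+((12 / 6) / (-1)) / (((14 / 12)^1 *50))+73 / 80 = 19213 / 19600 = 0.98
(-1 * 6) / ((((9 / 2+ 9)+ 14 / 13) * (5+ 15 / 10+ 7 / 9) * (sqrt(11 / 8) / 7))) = -39312 * sqrt(22) / 546139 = -0.34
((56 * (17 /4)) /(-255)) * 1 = -14 /15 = -0.93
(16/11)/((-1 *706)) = -8/3883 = -0.00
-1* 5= -5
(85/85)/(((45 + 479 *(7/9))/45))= 405/3758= 0.11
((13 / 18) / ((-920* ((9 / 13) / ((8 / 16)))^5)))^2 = 23298085122481 / 979142081239115366400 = 0.00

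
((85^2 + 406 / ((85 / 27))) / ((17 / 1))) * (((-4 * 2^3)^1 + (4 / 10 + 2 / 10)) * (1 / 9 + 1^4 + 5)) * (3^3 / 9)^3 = -3238575747 / 1445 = -2241228.89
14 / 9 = 1.56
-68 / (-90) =34 / 45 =0.76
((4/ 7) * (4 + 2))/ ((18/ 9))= 12/ 7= 1.71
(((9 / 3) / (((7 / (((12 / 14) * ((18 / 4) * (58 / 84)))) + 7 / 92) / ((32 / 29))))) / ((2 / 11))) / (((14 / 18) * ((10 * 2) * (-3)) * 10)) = -163944 / 11364325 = -0.01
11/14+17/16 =207/112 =1.85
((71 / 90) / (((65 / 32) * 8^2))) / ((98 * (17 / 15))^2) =71 / 144328912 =0.00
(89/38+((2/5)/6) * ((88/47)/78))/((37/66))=26935997/6442995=4.18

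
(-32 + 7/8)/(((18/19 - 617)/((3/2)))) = 14193/187280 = 0.08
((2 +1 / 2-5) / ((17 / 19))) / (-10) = 19 / 68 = 0.28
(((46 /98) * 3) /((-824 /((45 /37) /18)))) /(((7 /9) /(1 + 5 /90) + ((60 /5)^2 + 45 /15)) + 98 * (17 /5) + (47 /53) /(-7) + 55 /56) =-1737075 /7247935860578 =-0.00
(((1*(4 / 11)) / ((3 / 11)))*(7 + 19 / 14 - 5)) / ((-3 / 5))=-470 / 63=-7.46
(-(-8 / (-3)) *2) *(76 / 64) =-19 / 3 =-6.33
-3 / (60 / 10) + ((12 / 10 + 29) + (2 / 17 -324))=-294.18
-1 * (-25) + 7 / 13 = 332 / 13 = 25.54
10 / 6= 5 / 3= 1.67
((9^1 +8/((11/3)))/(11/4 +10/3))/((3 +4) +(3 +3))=1476/10439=0.14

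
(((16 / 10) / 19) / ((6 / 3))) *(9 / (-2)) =-18 / 95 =-0.19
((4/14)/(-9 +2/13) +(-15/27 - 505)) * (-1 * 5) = 3662984/1449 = 2527.94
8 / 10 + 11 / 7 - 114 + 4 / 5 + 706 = 20831 / 35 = 595.17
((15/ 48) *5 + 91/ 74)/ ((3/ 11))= 10.24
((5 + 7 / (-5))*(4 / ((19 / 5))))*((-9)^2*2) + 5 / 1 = 11759 / 19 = 618.89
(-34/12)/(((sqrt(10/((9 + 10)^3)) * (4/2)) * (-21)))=323 * sqrt(190)/2520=1.77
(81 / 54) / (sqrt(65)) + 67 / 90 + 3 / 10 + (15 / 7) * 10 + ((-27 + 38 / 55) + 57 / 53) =-506971 / 183645 + 3 * sqrt(65) / 130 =-2.57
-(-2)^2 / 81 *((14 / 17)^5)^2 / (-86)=578509309952 / 7021706755263867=0.00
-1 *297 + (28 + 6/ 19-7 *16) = -7233/ 19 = -380.68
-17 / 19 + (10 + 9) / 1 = 344 / 19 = 18.11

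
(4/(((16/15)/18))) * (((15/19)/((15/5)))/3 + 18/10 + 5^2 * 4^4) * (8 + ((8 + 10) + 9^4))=54082043127/19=2846423322.47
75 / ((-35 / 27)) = -405 / 7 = -57.86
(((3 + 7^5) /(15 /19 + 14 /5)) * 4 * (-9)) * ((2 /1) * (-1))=114980400 /341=337185.92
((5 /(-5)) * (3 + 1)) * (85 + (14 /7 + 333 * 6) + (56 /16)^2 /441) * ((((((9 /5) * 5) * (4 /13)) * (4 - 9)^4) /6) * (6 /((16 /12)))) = -140739375 /13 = -10826105.77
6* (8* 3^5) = 11664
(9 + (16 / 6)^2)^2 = 21025 / 81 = 259.57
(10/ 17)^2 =100/ 289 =0.35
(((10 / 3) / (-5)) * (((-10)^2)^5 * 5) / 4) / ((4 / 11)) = -68750000000 / 3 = -22916666666.67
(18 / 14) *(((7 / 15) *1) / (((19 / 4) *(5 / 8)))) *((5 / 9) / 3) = 32 / 855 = 0.04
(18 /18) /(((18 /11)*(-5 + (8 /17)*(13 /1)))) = 187 /342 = 0.55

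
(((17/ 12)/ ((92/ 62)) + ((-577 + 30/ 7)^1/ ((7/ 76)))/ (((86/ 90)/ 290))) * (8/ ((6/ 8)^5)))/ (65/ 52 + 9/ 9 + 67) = -8989984981037056/ 9785875113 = -918669.50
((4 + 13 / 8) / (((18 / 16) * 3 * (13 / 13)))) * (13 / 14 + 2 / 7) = 85 / 42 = 2.02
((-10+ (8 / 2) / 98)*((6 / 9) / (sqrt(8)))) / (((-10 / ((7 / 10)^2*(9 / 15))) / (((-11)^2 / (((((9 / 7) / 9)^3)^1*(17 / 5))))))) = 2531683*sqrt(2) / 4250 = 842.43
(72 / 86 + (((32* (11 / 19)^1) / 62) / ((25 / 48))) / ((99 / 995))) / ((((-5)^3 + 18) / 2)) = -5017304 / 40649835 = -0.12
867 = 867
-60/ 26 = -30/ 13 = -2.31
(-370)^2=136900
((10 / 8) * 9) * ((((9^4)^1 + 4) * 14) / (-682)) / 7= -295425 / 1364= -216.59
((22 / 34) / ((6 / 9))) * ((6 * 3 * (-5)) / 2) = -1485 / 34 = -43.68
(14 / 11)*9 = 126 / 11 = 11.45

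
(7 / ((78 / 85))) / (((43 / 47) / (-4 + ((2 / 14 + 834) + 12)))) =7850175 / 1118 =7021.62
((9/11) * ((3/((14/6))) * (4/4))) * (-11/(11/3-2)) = -243/35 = -6.94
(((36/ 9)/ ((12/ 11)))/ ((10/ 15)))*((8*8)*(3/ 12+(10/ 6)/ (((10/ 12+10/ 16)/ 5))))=14696/ 7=2099.43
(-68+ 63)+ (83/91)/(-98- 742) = -382283/76440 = -5.00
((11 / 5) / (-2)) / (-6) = 11 / 60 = 0.18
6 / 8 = 3 / 4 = 0.75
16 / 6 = 8 / 3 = 2.67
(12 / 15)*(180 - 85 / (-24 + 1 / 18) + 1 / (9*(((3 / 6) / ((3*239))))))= 1773392 / 6465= 274.31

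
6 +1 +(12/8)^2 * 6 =41/2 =20.50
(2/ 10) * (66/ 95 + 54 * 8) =86.54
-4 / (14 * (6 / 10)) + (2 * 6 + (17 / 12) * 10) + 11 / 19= 20963 / 798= 26.27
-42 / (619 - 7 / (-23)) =-161 / 2374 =-0.07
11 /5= 2.20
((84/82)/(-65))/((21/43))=-86/2665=-0.03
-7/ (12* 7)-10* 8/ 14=-487/ 84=-5.80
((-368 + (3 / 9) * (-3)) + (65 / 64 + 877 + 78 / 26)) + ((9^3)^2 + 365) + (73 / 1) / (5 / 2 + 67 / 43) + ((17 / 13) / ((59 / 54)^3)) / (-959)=532336.00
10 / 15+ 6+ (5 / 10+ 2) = 55 / 6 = 9.17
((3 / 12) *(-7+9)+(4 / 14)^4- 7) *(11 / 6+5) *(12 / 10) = -1278421 / 24010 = -53.25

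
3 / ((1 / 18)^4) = 314928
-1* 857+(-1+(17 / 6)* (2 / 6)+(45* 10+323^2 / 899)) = -4709051 / 16182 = -291.01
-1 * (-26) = 26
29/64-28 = -1763/64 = -27.55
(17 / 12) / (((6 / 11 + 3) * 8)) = 187 / 3744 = 0.05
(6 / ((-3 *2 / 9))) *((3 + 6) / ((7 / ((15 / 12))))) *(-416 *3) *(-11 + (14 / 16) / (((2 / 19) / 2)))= 710775 / 7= 101539.29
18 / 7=2.57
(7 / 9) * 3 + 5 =22 / 3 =7.33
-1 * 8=-8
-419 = -419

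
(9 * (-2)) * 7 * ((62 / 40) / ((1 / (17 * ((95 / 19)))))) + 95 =-33011 / 2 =-16505.50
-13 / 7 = -1.86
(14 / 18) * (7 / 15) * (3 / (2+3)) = 0.22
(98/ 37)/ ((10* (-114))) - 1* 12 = -253129/ 21090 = -12.00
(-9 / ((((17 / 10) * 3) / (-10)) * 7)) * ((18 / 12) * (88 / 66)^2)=800 / 119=6.72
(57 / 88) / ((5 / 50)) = 285 / 44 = 6.48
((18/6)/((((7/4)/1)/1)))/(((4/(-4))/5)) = -60/7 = -8.57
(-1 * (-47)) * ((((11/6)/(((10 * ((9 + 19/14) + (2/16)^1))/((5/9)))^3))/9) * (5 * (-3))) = -28372960/1327041001683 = -0.00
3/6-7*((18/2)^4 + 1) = -91867/2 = -45933.50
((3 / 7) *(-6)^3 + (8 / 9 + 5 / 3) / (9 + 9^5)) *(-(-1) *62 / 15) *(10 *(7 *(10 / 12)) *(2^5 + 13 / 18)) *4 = -62888760686050 / 21526641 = -2921438.63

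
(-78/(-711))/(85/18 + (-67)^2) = 156/6390073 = 0.00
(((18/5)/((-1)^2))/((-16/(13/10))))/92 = -0.00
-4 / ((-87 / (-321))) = -428 / 29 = -14.76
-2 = -2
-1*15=-15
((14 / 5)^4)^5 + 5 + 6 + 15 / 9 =251004769899816807025478 / 286102294921875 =877325258.67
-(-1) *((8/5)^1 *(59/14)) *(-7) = -236/5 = -47.20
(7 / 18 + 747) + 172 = 16549 / 18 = 919.39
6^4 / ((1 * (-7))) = -1296 / 7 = -185.14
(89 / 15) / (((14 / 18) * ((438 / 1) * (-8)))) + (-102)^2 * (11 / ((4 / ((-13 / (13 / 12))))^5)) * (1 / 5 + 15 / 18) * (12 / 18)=-783175998617 / 40880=-19157925.60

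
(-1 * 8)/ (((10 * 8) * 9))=-1/ 90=-0.01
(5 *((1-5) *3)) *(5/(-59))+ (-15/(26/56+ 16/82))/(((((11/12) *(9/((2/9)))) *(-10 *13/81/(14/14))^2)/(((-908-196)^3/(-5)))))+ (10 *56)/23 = -3056231729468533732/47741397275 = -64016386.28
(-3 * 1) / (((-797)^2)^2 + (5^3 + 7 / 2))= -6 / 806980947619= -0.00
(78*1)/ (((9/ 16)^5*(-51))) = -27262976/ 1003833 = -27.16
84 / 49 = 12 / 7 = 1.71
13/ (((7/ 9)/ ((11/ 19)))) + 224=31079/ 133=233.68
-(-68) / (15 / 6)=136 / 5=27.20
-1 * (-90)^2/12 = -675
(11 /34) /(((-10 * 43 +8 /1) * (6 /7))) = -0.00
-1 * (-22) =22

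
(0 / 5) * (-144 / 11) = 0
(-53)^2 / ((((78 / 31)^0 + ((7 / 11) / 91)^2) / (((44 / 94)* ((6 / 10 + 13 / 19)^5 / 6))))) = 8538580102527119216 / 11155793221171875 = 765.39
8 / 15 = 0.53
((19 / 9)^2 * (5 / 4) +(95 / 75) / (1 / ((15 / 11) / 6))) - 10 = -14759 / 3564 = -4.14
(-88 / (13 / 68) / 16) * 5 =-1870 / 13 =-143.85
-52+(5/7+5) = -324/7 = -46.29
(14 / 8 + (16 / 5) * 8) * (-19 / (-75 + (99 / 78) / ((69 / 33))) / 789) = 3107507 / 351002430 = 0.01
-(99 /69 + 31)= -746 /23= -32.43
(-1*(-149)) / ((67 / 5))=745 / 67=11.12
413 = 413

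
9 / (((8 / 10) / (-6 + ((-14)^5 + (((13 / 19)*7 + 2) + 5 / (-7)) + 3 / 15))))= -3218874993 / 532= -6050516.90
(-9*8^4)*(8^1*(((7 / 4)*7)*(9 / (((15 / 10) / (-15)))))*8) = 2601123840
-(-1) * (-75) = -75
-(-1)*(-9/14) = -9/14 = -0.64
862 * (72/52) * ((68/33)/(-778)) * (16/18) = -468928/166881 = -2.81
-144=-144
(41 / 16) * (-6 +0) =-123 / 8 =-15.38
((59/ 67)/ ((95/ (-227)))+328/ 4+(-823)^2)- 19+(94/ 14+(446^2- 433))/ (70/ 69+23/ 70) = 34071422200369/ 41289755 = 825178.60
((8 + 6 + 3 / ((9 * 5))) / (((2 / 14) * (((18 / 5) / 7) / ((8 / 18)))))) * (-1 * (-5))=103390 / 243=425.47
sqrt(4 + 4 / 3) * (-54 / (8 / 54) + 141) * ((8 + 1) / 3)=-894 * sqrt(3)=-1548.45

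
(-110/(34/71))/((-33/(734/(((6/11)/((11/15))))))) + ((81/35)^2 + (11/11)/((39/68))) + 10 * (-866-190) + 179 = -25618918963/7309575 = -3504.84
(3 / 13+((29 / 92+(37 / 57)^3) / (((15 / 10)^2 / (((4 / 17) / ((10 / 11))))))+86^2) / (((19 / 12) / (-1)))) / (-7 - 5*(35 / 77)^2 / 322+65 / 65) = 2122804556904113698 / 2728263747316185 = 778.08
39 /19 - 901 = -17080 /19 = -898.95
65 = 65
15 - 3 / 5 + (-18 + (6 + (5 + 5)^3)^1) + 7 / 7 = 5017 / 5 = 1003.40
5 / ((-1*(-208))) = 5 / 208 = 0.02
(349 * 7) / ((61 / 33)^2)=714.98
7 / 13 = 0.54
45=45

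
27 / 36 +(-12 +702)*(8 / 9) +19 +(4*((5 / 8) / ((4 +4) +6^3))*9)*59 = 858829 / 1344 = 639.01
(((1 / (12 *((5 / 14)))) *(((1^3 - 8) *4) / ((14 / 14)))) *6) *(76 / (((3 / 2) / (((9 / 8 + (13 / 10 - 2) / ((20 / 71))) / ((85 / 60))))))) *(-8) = -1906688 / 125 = -15253.50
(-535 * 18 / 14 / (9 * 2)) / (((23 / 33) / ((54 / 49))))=-476685 / 7889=-60.42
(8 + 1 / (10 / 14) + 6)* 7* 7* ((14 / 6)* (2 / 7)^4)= 11.73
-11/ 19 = -0.58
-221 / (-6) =221 / 6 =36.83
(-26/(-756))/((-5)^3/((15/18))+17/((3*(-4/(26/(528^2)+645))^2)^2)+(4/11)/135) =80539720268768587284480/2990639531865143916244891525767247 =0.00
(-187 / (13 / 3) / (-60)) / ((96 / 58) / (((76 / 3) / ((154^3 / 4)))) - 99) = 9367 / 775646820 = 0.00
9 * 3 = 27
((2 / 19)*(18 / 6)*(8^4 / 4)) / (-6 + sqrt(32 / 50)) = -15360 / 247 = -62.19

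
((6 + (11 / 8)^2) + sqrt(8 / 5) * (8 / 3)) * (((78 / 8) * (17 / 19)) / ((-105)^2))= 884 * sqrt(10) / 1047375 + 22321 / 3575040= 0.01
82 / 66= 41 / 33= 1.24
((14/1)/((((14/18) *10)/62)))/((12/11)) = 1023/10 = 102.30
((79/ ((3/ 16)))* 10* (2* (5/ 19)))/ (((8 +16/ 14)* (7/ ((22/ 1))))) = 43450/ 57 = 762.28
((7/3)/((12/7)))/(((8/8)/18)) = 49/2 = 24.50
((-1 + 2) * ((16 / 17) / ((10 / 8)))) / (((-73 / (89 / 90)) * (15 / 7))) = -19936 / 4188375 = -0.00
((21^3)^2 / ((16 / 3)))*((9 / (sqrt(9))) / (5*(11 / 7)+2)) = 1801088541 / 368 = 4894262.34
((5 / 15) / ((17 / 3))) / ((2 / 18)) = 9 / 17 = 0.53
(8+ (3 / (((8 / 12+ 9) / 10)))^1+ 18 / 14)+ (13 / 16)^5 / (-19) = 50030831681 / 4044357632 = 12.37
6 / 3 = 2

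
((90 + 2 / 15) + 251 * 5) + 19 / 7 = 141524 / 105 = 1347.85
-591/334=-1.77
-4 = -4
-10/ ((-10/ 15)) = 15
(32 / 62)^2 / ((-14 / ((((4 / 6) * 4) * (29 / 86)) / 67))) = -14848 / 58141461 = -0.00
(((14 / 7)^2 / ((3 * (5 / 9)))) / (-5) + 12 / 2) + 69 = 1863 / 25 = 74.52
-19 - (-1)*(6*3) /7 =-115 /7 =-16.43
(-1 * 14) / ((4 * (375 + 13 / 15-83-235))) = -15 / 248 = -0.06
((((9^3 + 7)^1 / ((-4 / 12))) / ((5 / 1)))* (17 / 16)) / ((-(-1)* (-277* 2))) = 1173 / 1385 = 0.85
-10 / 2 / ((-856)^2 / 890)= -2225 / 366368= -0.01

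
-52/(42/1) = -26/21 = -1.24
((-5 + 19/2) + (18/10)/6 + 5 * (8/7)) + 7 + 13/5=704/35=20.11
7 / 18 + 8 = 151 / 18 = 8.39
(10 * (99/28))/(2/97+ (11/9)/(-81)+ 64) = 0.55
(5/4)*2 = 5/2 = 2.50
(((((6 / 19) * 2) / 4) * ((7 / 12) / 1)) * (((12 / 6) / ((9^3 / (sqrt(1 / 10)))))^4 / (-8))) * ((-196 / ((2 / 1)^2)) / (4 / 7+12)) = 2401 / 94444436999246400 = 0.00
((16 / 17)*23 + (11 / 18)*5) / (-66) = -7559 / 20196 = -0.37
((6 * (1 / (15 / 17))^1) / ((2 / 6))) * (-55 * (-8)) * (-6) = -53856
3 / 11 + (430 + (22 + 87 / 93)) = 154544 / 341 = 453.21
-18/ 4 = -9/ 2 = -4.50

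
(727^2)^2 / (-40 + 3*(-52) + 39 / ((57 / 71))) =-5307515172979 / 2801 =-1894864395.92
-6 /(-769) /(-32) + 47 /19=578231 /233776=2.47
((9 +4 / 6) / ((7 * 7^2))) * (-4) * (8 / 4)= -232 / 1029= -0.23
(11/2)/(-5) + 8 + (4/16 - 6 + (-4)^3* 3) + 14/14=-3797/20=-189.85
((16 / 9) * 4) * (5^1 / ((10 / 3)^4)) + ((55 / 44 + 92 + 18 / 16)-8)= 86663 / 1000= 86.66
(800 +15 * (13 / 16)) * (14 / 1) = 90965 / 8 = 11370.62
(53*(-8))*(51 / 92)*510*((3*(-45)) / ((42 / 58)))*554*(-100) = -199327166820000 / 161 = -1238056936770.19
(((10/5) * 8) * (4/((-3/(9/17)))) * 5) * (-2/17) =1920/289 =6.64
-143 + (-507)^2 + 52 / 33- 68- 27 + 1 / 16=135597073 / 528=256812.64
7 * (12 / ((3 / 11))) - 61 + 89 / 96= 23801 / 96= 247.93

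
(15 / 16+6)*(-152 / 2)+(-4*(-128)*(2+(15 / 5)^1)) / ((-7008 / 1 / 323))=-565231 / 876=-645.24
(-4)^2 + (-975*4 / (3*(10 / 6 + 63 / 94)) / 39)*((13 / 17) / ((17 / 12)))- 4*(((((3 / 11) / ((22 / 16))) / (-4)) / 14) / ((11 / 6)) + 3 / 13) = 170355093268 / 23067615571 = 7.39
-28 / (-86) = 14 / 43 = 0.33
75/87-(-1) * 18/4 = 311/58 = 5.36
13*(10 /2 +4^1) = 117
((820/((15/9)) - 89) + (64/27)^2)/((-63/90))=-2978830/5103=-583.74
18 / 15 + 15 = 81 / 5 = 16.20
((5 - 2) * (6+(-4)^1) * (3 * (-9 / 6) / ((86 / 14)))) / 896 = -27 / 5504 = -0.00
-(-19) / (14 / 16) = 152 / 7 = 21.71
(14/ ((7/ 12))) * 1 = 24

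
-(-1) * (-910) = -910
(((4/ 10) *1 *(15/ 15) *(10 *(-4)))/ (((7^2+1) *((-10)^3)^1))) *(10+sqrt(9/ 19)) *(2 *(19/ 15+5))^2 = 35344 *sqrt(19)/ 4453125+70688/ 140625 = 0.54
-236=-236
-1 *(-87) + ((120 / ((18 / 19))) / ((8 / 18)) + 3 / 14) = 5211 / 14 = 372.21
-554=-554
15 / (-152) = -0.10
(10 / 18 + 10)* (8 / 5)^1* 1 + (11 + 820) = 847.89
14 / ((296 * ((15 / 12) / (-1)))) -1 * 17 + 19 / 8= -14.66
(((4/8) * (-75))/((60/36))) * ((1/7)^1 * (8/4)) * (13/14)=-585/98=-5.97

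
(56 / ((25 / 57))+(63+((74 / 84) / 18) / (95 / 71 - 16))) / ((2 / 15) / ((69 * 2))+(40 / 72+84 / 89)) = 7679411094079 / 60425552880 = 127.09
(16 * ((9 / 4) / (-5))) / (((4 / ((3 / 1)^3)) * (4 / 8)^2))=-972 / 5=-194.40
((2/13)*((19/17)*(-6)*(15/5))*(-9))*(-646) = -17994.46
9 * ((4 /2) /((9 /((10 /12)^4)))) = 625 /648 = 0.96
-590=-590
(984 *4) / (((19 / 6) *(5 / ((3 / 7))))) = 70848 / 665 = 106.54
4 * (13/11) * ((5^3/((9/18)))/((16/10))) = 8125/11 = 738.64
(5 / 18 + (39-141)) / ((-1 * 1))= 1831 / 18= 101.72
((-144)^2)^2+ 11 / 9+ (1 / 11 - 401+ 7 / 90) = 47297942603 / 110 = 429981296.39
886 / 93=9.53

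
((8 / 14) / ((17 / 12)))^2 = 0.16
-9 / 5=-1.80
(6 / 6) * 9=9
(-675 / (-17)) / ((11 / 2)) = 1350 / 187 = 7.22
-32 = -32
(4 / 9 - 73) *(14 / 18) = -56.43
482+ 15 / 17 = 8209 / 17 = 482.88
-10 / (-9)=10 / 9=1.11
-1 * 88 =-88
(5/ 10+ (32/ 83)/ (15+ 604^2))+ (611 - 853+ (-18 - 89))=-21105838117/ 60561946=-348.50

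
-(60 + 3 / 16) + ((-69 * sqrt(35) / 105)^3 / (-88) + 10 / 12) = -2849 / 48 + 12167 * sqrt(35) / 107800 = -58.69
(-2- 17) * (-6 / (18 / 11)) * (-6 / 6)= -209 / 3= -69.67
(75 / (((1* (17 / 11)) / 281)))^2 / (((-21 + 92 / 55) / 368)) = -1087754891850000 / 307207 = -3540788106.55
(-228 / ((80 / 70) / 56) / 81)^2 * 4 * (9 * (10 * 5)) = 2773635200 / 81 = 34242409.88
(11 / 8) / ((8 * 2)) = 11 / 128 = 0.09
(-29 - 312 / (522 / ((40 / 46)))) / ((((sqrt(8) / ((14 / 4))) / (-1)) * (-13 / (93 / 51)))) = -12817973 * sqrt(2) / 3537768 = -5.12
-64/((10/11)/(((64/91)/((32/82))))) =-57728/455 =-126.87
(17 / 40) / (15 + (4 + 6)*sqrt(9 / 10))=17 / 360 - 17*sqrt(10) / 1800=0.02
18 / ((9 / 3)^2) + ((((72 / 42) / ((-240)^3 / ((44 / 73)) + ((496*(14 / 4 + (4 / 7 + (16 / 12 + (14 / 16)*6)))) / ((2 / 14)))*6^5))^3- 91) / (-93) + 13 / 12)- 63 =-866623916796660092787156232301 / 14703949694337858814906368000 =-58.94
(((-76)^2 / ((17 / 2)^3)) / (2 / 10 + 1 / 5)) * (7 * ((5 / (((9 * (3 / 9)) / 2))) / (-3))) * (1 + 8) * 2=-16172800 / 4913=-3291.84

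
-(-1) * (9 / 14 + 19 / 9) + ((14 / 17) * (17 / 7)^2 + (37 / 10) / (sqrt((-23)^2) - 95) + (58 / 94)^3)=582668669 / 74752560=7.79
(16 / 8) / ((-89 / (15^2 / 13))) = -450 / 1157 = -0.39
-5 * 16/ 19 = -80/ 19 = -4.21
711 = 711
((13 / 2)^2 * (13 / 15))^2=4826809 / 3600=1340.78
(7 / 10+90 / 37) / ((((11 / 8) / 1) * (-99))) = -4636 / 201465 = -0.02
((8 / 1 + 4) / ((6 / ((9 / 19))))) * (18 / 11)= 324 / 209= 1.55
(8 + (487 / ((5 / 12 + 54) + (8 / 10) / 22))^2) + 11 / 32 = 3650806454307 / 41331575072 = 88.33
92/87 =1.06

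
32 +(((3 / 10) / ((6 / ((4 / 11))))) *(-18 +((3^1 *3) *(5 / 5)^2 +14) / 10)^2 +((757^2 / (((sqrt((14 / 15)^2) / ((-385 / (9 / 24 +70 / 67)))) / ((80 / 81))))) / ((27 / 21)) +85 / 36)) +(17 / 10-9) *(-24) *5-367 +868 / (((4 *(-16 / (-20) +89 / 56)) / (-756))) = -7255812750328203526 / 56702014875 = -127963931.55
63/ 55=1.15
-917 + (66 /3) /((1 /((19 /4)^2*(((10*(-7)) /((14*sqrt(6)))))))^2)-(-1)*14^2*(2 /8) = 35171651 /768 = 45796.42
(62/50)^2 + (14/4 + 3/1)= 10047/1250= 8.04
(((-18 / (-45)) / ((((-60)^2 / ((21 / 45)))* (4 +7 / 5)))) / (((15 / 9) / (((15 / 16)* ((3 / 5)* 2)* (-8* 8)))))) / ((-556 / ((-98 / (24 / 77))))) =-26411 / 112590000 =-0.00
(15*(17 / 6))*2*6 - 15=495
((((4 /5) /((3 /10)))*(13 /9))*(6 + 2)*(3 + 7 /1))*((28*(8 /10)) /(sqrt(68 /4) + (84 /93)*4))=-647069696 /102411 + 179099648*sqrt(17) /102411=892.26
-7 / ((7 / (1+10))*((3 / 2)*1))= -22 / 3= -7.33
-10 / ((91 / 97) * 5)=-194 / 91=-2.13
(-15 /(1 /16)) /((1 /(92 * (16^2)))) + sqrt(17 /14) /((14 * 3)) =-5652480 + sqrt(238) /588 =-5652479.97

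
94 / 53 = 1.77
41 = 41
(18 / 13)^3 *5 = 29160 / 2197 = 13.27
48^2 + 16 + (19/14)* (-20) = 2292.86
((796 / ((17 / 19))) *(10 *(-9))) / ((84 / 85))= -567150 / 7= -81021.43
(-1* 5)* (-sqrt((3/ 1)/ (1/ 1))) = 5* sqrt(3) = 8.66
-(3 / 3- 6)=5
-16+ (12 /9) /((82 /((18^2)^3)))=22674160 /41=553028.29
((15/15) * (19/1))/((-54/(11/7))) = -209/378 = -0.55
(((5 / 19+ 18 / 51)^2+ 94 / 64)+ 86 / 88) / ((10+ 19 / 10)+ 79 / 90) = 0.22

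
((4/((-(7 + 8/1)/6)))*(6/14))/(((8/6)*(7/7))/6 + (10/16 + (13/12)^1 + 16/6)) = -1728/11585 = -0.15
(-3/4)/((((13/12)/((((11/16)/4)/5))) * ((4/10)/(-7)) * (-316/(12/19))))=-2079/2497664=-0.00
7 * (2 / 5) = 14 / 5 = 2.80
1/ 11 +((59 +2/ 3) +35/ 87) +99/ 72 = 157037/ 2552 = 61.53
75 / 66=25 / 22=1.14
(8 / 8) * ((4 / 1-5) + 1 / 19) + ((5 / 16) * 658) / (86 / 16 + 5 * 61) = -13439 / 47177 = -0.28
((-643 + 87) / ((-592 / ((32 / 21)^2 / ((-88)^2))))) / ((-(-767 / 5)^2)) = -13900 / 1161492505173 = -0.00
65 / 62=1.05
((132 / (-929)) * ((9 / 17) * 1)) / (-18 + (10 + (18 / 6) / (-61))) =72468 / 7754363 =0.01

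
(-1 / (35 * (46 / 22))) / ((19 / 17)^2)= -3179 / 290605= -0.01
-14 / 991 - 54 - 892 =-937500 / 991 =-946.01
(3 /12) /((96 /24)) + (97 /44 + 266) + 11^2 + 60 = 79071 /176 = 449.27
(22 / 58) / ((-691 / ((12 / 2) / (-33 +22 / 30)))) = 45 / 440858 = 0.00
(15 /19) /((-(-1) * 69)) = 5 /437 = 0.01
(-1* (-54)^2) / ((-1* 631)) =2916 / 631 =4.62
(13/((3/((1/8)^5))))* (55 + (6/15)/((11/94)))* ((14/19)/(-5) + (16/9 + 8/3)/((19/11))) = 1604239/85606400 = 0.02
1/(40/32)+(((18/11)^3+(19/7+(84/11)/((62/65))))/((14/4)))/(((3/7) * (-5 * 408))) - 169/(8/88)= -1642301255897/883810620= -1858.20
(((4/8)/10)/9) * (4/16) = 1/720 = 0.00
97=97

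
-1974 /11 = -179.45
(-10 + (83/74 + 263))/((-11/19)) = -357295/814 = -438.94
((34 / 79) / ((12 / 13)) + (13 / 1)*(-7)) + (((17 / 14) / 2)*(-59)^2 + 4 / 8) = 2023.43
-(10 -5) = -5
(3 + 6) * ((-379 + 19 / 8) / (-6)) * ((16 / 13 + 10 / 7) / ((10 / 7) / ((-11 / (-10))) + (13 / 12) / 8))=144370908 / 137813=1047.59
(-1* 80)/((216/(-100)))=1000/27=37.04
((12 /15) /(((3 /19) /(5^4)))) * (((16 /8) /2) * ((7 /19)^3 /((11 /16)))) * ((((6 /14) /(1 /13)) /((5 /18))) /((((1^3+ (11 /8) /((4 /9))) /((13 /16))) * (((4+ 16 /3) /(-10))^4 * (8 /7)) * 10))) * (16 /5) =1232010000 /3641407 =338.33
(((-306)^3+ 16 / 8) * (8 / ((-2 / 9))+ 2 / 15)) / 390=7707553166 / 2925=2635060.91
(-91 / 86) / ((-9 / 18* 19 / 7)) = 0.78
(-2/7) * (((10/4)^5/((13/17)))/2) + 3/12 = -52397/2912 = -17.99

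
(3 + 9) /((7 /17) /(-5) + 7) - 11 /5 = -114 /245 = -0.47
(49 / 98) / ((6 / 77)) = 77 / 12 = 6.42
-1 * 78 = -78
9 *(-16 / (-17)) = 8.47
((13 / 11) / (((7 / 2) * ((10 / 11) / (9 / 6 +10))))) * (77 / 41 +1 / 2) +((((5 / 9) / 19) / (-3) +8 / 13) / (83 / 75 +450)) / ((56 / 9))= 194900286797 / 19187100296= 10.16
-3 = -3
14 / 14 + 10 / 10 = 2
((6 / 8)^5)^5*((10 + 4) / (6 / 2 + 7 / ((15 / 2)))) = 0.00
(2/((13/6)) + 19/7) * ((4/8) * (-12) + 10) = 1324/91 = 14.55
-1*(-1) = 1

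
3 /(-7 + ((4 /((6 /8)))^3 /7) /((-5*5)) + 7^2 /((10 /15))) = 28350 /620233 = 0.05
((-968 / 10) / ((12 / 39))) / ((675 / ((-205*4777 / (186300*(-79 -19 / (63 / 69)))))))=-2156581427 / 87859080000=-0.02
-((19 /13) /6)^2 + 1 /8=799 /12168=0.07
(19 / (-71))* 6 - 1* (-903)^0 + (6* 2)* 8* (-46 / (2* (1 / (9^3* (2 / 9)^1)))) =-25396601 / 71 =-357698.61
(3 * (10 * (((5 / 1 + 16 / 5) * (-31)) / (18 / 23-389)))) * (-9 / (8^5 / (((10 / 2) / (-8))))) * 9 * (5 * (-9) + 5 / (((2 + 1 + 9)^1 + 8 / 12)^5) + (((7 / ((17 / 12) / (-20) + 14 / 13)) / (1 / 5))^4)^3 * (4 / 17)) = 32366765352064486274272331010172867557849490056176896957436407535847902631825 / 1442698041125694617883260726184225094566296033187403176869888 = 22434885491914618.82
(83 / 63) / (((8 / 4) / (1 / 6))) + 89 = 67367 / 756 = 89.11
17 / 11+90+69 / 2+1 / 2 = 1392 / 11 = 126.55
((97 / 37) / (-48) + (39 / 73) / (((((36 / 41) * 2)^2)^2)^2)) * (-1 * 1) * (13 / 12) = 411744271984168019 / 7802693488679583744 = 0.05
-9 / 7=-1.29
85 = 85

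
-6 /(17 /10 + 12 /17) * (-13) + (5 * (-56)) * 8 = -902900 /409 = -2207.58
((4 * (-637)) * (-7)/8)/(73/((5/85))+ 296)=4459/3074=1.45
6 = 6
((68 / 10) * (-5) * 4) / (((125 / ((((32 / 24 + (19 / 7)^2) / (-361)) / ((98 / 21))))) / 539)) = 956692 / 315875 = 3.03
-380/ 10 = -38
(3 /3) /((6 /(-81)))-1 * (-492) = 957 /2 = 478.50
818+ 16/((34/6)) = 13954/17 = 820.82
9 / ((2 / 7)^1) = 63 / 2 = 31.50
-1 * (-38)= 38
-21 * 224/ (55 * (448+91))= -0.16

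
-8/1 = -8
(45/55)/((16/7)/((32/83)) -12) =-126/935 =-0.13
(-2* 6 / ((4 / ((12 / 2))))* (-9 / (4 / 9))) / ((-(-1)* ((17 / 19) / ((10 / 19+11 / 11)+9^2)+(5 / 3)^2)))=5143824 / 39353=130.71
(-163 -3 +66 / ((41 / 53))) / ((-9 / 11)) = 36388 / 369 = 98.61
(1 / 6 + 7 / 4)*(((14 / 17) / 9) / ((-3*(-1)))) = 161 / 2754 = 0.06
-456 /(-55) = 456 /55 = 8.29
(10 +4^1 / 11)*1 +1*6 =180 / 11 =16.36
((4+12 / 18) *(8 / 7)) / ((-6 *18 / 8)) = -32 / 81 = -0.40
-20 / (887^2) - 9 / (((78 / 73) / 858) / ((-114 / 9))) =72022407778 / 786769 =91542.00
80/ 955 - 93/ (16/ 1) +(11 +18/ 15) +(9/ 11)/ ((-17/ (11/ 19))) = 31801043/ 4935440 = 6.44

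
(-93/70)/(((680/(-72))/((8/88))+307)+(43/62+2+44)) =-25947/4878685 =-0.01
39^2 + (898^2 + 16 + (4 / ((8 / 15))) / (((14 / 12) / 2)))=5655677 / 7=807953.86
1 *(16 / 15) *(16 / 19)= 256 / 285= 0.90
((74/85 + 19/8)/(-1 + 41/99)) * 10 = -218493/3944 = -55.40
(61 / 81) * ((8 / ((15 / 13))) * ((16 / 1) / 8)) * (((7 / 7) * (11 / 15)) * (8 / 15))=4.08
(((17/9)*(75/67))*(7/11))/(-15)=-595/6633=-0.09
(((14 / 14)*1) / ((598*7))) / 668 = 1 / 2796248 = 0.00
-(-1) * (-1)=-1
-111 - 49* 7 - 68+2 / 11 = -5740 / 11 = -521.82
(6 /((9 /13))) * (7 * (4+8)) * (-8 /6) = -2912 /3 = -970.67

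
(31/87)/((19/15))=155/551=0.28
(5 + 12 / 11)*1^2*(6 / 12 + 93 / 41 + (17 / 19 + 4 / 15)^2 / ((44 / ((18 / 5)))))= 3925165721 / 223865125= 17.53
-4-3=-7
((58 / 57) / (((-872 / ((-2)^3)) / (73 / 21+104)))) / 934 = 65453 / 60930891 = 0.00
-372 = -372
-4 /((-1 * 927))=4 /927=0.00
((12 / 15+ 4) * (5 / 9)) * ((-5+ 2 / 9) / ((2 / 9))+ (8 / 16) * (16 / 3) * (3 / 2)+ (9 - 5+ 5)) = -68 / 3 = -22.67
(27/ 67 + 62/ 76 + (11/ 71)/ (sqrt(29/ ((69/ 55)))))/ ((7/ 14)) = 2 * sqrt(110055)/ 10295 + 3103/ 1273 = 2.50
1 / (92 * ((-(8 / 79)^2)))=-6241 / 5888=-1.06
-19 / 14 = -1.36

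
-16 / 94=-8 / 47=-0.17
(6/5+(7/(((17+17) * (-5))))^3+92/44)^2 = 31629493873967929/2920645849000000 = 10.83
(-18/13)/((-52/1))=9/338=0.03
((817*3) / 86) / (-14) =-57 / 28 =-2.04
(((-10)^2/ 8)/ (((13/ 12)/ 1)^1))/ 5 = 30/ 13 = 2.31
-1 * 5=-5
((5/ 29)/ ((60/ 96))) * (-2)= -16/ 29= -0.55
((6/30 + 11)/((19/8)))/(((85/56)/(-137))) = -3437056/8075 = -425.64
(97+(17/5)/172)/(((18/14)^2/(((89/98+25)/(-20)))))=-211846543/2786400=-76.03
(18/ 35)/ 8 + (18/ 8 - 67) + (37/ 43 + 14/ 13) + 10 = -1032021/ 19565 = -52.75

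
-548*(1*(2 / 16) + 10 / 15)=-2603 / 6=-433.83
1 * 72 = 72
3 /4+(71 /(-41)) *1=-161 /164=-0.98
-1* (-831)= 831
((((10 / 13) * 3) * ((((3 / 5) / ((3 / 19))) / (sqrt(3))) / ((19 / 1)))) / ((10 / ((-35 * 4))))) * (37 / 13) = -1036 * sqrt(3) / 169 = -10.62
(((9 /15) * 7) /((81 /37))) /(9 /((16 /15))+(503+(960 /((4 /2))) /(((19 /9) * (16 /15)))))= 78736 /29737395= 0.00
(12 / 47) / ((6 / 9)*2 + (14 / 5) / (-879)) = 26370 / 137381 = 0.19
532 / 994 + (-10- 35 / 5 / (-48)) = -31759 / 3408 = -9.32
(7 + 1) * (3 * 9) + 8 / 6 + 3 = 661 / 3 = 220.33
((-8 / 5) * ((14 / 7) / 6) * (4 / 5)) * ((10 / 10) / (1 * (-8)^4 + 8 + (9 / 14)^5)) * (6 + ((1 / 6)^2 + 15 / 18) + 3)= -305484032 / 297983980575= -0.00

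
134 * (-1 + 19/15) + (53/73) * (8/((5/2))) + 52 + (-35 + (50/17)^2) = 20160443/316455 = 63.71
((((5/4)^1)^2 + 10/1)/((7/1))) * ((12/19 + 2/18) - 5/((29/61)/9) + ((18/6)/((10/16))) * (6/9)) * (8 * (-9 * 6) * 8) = 1997303808/3857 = 517838.68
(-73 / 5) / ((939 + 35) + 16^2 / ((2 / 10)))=-73 / 11270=-0.01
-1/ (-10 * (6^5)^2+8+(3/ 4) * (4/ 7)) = 7/ 4232632261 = 0.00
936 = 936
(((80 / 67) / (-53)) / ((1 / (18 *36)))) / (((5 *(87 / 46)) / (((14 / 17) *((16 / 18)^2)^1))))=-5275648 / 5251929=-1.00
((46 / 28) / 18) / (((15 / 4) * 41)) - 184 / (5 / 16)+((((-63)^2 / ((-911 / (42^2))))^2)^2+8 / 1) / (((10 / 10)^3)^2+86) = 31032240280323162437514872135923 / 773904141952718805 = 40098299773951.92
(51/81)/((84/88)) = 374/567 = 0.66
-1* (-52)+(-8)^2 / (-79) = 4044 / 79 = 51.19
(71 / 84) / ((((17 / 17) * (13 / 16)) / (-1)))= -284 / 273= -1.04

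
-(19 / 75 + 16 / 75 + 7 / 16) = -217 / 240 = -0.90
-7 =-7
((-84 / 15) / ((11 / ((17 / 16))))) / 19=-119 / 4180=-0.03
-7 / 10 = -0.70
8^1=8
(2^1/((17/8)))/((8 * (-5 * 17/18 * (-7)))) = 36/10115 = 0.00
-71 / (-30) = 71 / 30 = 2.37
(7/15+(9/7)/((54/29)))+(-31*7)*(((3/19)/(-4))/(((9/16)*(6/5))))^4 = 1.15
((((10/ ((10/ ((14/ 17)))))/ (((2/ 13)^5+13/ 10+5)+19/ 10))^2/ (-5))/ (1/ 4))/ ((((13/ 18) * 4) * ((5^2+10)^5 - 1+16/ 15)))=-3181349811900/ 59823401735103433832783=-0.00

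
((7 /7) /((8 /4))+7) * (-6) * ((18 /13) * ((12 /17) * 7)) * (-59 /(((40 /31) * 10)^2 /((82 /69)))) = 1318081653 /10166000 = 129.66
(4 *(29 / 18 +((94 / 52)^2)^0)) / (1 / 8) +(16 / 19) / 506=3614936 / 43263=83.56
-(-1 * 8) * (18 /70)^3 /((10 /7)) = 2916 /30625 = 0.10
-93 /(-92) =93 /92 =1.01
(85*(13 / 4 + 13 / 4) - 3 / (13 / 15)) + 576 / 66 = 159521 / 286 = 557.77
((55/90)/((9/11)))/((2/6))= 121/54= 2.24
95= 95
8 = 8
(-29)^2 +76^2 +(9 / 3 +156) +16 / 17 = 115208 / 17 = 6776.94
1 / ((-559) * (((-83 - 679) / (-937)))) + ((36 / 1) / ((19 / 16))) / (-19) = -245690065 / 153770838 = -1.60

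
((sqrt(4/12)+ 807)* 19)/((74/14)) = 133* sqrt(3)/111+ 107331/37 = 2902.91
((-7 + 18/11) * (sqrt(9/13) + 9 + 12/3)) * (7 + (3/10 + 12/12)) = -63661/110-14691 * sqrt(13)/1430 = -615.78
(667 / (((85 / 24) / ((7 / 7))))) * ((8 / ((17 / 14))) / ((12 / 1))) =149408 / 1445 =103.40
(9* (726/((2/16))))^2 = 2732361984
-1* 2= -2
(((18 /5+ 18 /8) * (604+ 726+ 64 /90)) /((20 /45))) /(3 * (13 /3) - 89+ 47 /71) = -82906629 /356600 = -232.49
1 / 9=0.11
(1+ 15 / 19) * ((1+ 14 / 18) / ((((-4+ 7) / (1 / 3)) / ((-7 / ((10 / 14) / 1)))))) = -26656 / 7695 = -3.46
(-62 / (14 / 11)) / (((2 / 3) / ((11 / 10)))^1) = -11253 / 140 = -80.38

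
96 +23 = 119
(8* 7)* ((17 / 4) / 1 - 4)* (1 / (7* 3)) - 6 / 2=-7 / 3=-2.33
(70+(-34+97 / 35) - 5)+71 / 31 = 39127 / 1085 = 36.06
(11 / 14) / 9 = 11 / 126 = 0.09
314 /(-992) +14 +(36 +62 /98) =50.32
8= 8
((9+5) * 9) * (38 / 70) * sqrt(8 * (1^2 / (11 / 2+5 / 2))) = 342 / 5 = 68.40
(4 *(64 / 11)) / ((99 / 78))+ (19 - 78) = -14761 / 363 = -40.66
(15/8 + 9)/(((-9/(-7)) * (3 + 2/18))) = 87/32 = 2.72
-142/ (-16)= 71/ 8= 8.88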